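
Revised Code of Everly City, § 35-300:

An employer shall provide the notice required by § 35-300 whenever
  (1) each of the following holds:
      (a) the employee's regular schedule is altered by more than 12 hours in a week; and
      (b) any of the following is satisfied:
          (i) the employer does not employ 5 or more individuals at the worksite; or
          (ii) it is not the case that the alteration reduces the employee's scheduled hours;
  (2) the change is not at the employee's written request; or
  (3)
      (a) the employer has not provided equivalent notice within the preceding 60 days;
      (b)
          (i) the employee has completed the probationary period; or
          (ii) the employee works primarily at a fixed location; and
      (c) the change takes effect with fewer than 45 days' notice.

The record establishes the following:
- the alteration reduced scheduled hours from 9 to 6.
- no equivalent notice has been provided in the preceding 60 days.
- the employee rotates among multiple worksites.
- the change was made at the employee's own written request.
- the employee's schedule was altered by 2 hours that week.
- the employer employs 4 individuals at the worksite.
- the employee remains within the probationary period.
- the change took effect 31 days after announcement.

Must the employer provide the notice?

No — not required.

(a) schedule shift > 12h — not met.
(i) not (≥ 5 at site) — met.
(ii) not (hours reduced) — fails.
(b) = T OR F = true.
So (1) is not satisfied (F AND T).
(2) not employee-requested — not satisfied.
(a) no recent notice — holds.
(i) past probation — not met.
(ii) fixed location — not met.
(b): F OR F → false.
(c) < 45 days' notice — satisfied.
(3) = T AND F AND T = false.
Overall: F OR F OR F → false.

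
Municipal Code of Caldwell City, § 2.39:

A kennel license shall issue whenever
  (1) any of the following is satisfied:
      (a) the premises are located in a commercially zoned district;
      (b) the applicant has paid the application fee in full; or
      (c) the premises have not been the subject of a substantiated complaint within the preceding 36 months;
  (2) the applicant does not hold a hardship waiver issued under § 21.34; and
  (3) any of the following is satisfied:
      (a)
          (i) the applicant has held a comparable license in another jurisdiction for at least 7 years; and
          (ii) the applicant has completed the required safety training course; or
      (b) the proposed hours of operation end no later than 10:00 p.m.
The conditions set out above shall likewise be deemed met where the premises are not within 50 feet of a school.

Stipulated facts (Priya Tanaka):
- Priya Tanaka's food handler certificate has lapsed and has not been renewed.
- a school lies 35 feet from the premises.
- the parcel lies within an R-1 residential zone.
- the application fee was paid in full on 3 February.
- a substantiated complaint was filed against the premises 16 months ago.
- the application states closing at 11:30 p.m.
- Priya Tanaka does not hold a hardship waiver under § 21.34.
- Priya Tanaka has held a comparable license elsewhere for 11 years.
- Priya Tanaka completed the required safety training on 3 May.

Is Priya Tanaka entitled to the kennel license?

Yes — granted.

(a) commercially zoned — not satisfied.
(b) fee paid — satisfied.
(c) no complaint in 36 mo. — fails.
So (1) is satisfied (F OR T OR F).
(2) not (hardship waiver) — met.
(i) prior license ≥ 7 yr — satisfied.
(ii) safety training — met.
(a) = T AND T = true.
(b) closes by 10 p.m. — fails.
(3) = T OR F = true.
So Overall is satisfied (T AND T AND T).
Exception (≥50 ft from school) — not satisfied.
Result: main true OR exception false → true.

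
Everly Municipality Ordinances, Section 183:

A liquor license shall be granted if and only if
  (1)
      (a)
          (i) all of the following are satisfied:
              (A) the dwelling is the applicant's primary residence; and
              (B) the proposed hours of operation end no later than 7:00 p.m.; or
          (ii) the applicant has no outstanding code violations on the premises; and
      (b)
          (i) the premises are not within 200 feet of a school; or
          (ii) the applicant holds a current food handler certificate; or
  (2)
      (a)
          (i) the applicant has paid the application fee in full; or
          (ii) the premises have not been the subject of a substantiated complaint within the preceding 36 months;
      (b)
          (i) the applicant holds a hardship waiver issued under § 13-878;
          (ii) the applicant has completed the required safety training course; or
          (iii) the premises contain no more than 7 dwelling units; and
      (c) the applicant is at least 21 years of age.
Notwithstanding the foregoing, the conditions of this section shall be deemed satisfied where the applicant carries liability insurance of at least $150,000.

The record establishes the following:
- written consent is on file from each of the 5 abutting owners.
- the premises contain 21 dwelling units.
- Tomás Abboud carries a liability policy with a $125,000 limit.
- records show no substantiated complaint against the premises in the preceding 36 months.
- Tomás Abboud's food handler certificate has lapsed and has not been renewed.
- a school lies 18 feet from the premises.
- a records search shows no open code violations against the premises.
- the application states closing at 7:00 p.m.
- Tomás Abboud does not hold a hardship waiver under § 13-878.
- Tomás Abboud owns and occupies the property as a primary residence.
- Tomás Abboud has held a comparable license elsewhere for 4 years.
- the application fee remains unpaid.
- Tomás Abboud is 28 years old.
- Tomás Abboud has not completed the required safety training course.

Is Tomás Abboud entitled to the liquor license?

No — denied.

(A) primary residence — met.
(B) closes by 7 p.m. — holds.
(i): T AND T → true.
(ii) no code violations — holds.
(a) = T OR T = true.
(i) ≥200 ft from school — fails.
(ii) food handler cert. — not met.
(b) = F OR F = false.
So (1) is not satisfied (T AND F).
(i) fee paid — not satisfied.
(ii) no complaint in 36 mo. — satisfied.
(a): F OR T → true.
(i) hardship waiver — not satisfied.
(ii) safety training — not satisfied.
(iii) ≤ 7 units — not satisfied.
(b) = F OR F OR F = false.
(c) age ≥ 21 — satisfied.
(2) = T AND F AND T = false.
Overall: F OR F → false.
Exception (insurance ≥ $150,000) — not satisfied.
Result: main false OR exception false → false.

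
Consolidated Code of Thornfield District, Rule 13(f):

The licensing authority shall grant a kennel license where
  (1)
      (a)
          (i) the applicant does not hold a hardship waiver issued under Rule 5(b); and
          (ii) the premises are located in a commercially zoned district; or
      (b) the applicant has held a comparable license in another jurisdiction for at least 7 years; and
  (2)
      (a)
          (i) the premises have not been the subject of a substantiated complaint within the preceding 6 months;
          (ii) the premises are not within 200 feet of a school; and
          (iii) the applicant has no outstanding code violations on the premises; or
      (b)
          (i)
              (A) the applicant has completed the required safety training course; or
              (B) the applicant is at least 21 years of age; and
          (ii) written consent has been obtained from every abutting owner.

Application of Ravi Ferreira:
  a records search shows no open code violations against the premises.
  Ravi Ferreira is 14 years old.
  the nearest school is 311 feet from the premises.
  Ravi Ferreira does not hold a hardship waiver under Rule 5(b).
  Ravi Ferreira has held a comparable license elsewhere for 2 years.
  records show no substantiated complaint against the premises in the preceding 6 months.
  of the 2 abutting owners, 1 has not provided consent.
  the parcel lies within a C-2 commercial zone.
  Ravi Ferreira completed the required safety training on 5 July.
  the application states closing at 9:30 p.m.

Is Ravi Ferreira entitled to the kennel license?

(i) not (hardship waiver) — met.
(ii) commercially zoned — holds.
(a): T AND T → true.
(b) prior license ≥ 7 yr — not met.
So (1) is satisfied (T OR F).
(i) no complaint in 6 mo. — holds.
(ii) ≥200 ft from school — satisfied.
(iii) no code violations — holds.
(a): T AND T AND T → true.
(A) safety training — satisfied.
(B) age ≥ 21 — fails.
So (i) is satisfied (T OR F).
(ii) all abutters consent — not satisfied.
So (b) is not satisfied (T AND F).
(2): T OR F → true.
Overall: T AND T → true.

Yes — granted.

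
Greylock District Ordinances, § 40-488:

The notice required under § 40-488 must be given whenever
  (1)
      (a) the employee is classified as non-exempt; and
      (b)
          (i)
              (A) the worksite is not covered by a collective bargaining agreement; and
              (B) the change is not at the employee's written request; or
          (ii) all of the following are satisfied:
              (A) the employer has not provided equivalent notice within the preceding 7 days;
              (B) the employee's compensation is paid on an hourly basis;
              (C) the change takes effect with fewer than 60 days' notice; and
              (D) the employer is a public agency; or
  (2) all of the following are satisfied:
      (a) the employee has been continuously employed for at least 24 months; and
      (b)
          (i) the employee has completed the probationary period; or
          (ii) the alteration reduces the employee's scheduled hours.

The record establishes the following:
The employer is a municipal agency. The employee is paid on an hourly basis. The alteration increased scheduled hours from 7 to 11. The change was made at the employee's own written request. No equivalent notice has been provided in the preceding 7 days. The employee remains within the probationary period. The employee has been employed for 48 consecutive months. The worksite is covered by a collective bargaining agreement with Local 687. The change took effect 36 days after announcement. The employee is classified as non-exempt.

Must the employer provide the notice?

Yes — required.

(a) non-exempt — holds.
(A) no CBA — not met.
(B) not employee-requested — not met.
(i): F AND F → false.
(A) no recent notice — holds.
(B) hourly-paid — holds.
(C) < 60 days' notice — met.
(D) public agency — met.
So (ii) is satisfied (T AND T AND T AND T).
So (b) is satisfied (F OR T).
(1) = T AND T = true.
(a) tenure ≥ 24 mo. — holds.
(i) past probation — fails.
(ii) hours reduced — not satisfied.
So (b) is not satisfied (F OR F).
(2): T AND F → false.
So Overall is satisfied (T OR F).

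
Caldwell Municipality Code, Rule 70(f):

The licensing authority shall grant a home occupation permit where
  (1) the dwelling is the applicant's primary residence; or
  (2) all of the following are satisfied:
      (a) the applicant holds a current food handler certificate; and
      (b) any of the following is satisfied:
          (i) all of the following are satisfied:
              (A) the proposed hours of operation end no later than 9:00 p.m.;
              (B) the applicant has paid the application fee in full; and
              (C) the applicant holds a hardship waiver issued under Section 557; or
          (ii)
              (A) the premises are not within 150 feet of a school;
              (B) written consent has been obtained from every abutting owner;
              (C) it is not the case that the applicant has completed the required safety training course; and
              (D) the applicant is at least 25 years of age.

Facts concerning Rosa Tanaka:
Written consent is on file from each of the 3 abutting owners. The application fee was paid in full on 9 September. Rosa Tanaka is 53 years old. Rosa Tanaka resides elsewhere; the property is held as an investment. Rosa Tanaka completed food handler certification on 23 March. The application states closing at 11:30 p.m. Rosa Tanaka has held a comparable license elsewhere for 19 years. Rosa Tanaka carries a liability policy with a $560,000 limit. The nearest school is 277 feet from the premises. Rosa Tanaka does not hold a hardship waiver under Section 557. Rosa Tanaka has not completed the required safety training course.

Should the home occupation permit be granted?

(1) primary residence — not satisfied.
(a) food handler cert. — satisfied.
(A) closes by 9 p.m. — not satisfied.
(B) fee paid — satisfied.
(C) hardship waiver — not met.
(i) = F AND T AND F = false.
(A) ≥150 ft from school — satisfied.
(B) all abutters consent — met.
(C) not (safety training) — holds.
(D) age ≥ 25 — satisfied.
(ii) = T AND T AND T AND T = true.
So (b) is satisfied (F OR T).
(2): T AND T → true.
Overall = F OR T = true.

Yes — granted.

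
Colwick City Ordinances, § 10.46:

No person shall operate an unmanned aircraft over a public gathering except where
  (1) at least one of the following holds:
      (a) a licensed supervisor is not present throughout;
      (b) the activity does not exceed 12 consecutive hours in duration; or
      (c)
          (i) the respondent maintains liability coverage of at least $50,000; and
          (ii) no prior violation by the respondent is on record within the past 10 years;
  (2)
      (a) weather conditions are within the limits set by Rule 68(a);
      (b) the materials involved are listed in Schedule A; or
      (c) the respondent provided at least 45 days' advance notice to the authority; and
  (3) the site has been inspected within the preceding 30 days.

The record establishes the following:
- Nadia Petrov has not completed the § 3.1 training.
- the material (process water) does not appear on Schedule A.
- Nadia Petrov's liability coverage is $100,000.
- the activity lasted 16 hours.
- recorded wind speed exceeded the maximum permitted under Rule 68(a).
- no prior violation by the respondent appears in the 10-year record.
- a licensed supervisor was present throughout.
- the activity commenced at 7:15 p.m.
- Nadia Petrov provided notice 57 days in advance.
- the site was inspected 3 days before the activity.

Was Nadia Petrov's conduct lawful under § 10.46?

Yes — lawful.

(a) not (supervisor present) — not satisfied.
(b) ≤ 12 hrs duration — not met.
(i) coverage ≥ $50,000 — met.
(ii) no prior violation — holds.
So (c) is satisfied (T AND T).
(1) = F OR F OR T = true.
(a) weather ok — not satisfied.
(b) Schedule A material — not met.
(c) ≥45 days' notice — satisfied.
So (2) is satisfied (F OR F OR T).
(3) site inspected — met.
Overall = T AND T AND T = true.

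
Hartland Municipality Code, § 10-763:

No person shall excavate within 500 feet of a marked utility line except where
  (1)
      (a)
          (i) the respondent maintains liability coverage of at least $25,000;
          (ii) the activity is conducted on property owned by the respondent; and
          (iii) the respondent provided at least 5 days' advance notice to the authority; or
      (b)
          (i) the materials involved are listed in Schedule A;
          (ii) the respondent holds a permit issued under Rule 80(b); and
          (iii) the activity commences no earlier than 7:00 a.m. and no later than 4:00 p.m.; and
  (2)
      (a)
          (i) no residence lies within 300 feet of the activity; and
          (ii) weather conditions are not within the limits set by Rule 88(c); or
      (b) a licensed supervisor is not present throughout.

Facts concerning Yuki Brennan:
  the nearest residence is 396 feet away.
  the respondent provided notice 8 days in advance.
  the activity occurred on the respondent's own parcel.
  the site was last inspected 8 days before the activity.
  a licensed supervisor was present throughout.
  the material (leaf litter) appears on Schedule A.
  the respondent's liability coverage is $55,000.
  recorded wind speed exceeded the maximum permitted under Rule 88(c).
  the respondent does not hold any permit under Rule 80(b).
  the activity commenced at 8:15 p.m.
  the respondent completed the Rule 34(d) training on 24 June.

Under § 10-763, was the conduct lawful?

(i) coverage ≥ $25,000 — met.
(ii) own property — satisfied.
(iii) ≥5 days' notice — met.
(a) = T AND T AND T = true.
(i) Schedule A material — met.
(ii) holds permit — fails.
(iii) start within hours — not satisfied.
(b): T AND F AND F → false.
(1) = T OR F = true.
(i) no residence in 300 ft — met.
(ii) not (weather ok) — met.
(a): T AND T → true.
(b) not (supervisor present) — fails.
So (2) is satisfied (T OR F).
So Overall is satisfied (T AND T).

Yes — lawful.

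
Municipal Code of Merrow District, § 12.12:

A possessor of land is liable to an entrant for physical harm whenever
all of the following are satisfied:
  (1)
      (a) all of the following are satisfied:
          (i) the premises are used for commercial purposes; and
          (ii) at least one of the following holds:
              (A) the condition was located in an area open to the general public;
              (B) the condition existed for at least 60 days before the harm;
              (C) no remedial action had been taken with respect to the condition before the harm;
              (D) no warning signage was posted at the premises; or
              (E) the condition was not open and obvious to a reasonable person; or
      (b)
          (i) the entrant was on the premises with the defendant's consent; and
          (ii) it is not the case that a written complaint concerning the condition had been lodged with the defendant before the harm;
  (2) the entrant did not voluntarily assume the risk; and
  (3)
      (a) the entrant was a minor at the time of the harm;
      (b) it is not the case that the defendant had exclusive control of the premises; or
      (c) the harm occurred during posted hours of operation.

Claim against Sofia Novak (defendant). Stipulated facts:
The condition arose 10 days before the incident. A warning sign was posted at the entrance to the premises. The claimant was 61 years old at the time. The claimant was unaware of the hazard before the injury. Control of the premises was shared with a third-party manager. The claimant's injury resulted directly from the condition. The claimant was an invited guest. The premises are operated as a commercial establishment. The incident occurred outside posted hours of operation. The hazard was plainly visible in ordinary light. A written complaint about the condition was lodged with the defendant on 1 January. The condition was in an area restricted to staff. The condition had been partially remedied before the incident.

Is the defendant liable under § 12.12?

No — not liable.

(i) commercial use — satisfied.
(A) public area — not satisfied.
(B) condition ≥60 days old — not met.
(C) no remedial action — fails.
(D) no signage posted — not met.
(E) not open/obvious — fails.
So (ii) is not satisfied (F OR F OR F OR F OR F).
(a): T AND F → false.
(i) consent to enter — satisfied.
(ii) not (complaint lodged) — fails.
(b) = T AND F = false.
(1) = F OR F = false.
(2) no assumed risk — met.
(a) entrant a minor — not satisfied.
(b) not (exclusive control) — satisfied.
(c) during posted hours — fails.
(3): F OR T OR F → true.
Overall: F AND T AND T → false.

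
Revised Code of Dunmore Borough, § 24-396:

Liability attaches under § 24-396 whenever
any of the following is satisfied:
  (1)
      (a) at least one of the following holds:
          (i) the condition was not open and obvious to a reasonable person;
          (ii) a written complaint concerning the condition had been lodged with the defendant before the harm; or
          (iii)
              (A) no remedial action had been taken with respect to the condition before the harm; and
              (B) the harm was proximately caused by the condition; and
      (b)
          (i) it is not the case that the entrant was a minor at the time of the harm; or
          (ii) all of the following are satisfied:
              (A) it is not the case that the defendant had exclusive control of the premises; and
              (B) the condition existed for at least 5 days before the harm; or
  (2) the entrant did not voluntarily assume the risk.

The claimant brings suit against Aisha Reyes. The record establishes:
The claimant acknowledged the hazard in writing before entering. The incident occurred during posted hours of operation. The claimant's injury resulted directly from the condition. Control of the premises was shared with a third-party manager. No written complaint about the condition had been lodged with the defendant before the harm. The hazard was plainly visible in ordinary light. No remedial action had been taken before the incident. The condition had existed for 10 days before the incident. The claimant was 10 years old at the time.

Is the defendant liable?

(i) not open/obvious — not satisfied.
(ii) complaint lodged — not met.
(A) no remedial action — holds.
(B) proximate cause — met.
(iii) = T AND T = true.
(a) = F OR F OR T = true.
(i) not (entrant a minor) — fails.
(A) not (exclusive control) — met.
(B) condition ≥5 days old — met.
So (ii) is satisfied (T AND T).
So (b) is satisfied (F OR T).
(1) = T AND T = true.
(2) no assumed risk — fails.
So Overall is satisfied (T OR F).

Yes — liable.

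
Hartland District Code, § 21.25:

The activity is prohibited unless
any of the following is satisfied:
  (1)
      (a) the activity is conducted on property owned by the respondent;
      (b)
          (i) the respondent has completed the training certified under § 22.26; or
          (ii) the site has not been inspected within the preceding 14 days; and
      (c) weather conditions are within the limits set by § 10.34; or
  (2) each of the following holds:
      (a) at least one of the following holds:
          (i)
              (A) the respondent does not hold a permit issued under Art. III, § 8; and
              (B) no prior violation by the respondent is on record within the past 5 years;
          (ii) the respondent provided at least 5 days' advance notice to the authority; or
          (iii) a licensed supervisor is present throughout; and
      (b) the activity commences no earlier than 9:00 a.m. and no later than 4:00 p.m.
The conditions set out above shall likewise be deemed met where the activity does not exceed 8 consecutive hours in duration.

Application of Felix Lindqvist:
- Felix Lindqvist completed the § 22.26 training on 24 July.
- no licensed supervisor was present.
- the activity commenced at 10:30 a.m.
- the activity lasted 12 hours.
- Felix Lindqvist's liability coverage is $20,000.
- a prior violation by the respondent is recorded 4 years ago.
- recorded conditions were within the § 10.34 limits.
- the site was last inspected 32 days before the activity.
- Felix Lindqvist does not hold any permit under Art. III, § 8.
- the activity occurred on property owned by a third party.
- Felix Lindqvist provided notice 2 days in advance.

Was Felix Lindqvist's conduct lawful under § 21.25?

No — unlawful.

(a) own property — not met.
(i) training certified — holds.
(ii) not (site inspected) — satisfied.
So (b) is satisfied (T OR T).
(c) weather ok — satisfied.
So (1) is not satisfied (F AND T AND T).
(A) not (holds permit) — holds.
(B) no prior violation — not satisfied.
(i): T AND F → false.
(ii) ≥5 days' notice — not met.
(iii) supervisor present — fails.
So (a) is not satisfied (F OR F OR F).
(b) start within hours — met.
(2) = F AND T = false.
So Overall is not satisfied (F OR F).
Exception (≤ 8 hrs duration) — not satisfied.
Result: main false OR exception false → false.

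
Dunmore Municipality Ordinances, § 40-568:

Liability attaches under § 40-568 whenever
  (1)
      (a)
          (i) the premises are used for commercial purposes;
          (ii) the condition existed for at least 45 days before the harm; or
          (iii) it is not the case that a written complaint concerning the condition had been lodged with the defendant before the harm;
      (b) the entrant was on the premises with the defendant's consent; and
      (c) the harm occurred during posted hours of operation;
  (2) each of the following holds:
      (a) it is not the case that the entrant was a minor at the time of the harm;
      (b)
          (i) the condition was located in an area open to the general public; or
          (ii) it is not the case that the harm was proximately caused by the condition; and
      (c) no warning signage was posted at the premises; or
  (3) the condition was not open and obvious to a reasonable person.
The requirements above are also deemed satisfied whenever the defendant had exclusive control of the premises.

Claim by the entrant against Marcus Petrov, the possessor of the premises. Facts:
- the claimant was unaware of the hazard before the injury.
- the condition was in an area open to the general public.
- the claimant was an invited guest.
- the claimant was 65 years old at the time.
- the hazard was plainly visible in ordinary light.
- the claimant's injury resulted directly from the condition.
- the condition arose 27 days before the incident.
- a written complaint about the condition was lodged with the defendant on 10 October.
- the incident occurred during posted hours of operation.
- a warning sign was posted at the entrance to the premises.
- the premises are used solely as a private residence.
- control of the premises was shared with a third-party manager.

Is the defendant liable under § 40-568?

No — not liable.

(i) commercial use — fails.
(ii) condition ≥45 days old — not met.
(iii) not (complaint lodged) — not satisfied.
(a) = F OR F OR F = false.
(b) consent to enter — satisfied.
(c) during posted hours — satisfied.
(1) = F AND T AND T = false.
(a) not (entrant a minor) — met.
(i) public area — met.
(ii) not (proximate cause) — not met.
(b) = T OR F = true.
(c) no signage posted — fails.
(2): T AND T AND F → false.
(3) not open/obvious — fails.
Overall: F OR F OR F → false.
Exception (exclusive control) — not satisfied.
Result: main false OR exception false → false.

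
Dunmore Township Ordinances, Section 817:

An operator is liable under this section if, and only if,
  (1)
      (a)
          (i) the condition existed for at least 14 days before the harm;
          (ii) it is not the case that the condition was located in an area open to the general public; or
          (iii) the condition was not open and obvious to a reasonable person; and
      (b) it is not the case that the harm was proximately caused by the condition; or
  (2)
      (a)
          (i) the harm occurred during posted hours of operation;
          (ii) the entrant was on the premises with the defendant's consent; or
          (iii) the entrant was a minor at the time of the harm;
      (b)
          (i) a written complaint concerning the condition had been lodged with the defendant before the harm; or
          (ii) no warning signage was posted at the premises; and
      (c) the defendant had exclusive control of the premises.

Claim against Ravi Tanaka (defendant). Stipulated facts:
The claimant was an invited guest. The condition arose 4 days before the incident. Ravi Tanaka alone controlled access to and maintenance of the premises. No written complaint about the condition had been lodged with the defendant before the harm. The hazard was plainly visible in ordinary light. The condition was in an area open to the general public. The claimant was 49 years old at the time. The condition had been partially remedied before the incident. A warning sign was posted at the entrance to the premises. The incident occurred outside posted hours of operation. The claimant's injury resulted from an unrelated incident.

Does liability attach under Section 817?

No — not liable.

(i) condition ≥14 days old — fails.
(ii) not (public area) — fails.
(iii) not open/obvious — fails.
(a): F OR F OR F → false.
(b) not (proximate cause) — satisfied.
So (1) is not satisfied (F AND T).
(i) during posted hours — not met.
(ii) consent to enter — satisfied.
(iii) entrant a minor — not met.
(a) = F OR T OR F = true.
(i) complaint lodged — not satisfied.
(ii) no signage posted — not met.
So (b) is not satisfied (F OR F).
(c) exclusive control — met.
(2): T AND F AND T → false.
Overall = F OR F = false.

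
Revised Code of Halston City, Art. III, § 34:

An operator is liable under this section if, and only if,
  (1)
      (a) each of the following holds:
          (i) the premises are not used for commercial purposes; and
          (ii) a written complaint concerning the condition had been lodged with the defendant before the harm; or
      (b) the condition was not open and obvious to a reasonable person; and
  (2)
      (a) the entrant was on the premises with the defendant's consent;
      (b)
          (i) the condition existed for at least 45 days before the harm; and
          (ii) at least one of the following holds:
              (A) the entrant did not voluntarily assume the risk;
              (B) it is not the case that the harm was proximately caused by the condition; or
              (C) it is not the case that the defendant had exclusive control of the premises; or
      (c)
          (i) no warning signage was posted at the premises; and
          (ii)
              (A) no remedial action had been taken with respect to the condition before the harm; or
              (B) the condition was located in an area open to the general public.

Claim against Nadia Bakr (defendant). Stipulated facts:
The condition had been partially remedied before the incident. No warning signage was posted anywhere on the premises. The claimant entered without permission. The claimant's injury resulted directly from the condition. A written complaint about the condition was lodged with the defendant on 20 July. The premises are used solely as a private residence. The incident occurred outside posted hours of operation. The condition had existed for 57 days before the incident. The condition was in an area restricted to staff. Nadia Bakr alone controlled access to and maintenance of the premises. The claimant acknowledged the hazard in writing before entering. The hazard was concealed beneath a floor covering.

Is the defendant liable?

No — not liable.

(i) not (commercial use) — met.
(ii) complaint lodged — satisfied.
So (a) is satisfied (T AND T).
(b) not open/obvious — met.
So (1) is satisfied (T OR T).
(a) consent to enter — fails.
(i) condition ≥45 days old — satisfied.
(A) no assumed risk — not satisfied.
(B) not (proximate cause) — not satisfied.
(C) not (exclusive control) — fails.
So (ii) is not satisfied (F OR F OR F).
(b) = T AND F = false.
(i) no signage posted — met.
(A) no remedial action — not satisfied.
(B) public area — not satisfied.
(ii) = F OR F = false.
(c): T AND F → false.
(2) = F OR F OR F = false.
Overall: T AND F → false.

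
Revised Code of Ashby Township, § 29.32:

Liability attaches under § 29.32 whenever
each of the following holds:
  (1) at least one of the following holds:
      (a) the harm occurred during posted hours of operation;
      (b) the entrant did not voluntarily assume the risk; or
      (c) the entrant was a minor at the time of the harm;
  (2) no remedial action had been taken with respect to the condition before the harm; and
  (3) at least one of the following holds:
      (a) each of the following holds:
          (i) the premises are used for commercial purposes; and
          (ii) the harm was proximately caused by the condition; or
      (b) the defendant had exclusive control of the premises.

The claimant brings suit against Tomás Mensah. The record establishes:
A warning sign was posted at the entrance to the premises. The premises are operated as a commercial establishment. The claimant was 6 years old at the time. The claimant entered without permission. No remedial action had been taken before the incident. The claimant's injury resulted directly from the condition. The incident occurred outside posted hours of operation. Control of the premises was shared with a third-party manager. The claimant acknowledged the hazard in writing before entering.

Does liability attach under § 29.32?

(a) during posted hours — fails.
(b) no assumed risk — fails.
(c) entrant a minor — met.
(1) = F OR F OR T = true.
(2) no remedial action — holds.
(i) commercial use — satisfied.
(ii) proximate cause — holds.
(a): T AND T → true.
(b) exclusive control — not met.
(3) = T OR F = true.
Overall = T AND T AND T = true.

Yes — liable.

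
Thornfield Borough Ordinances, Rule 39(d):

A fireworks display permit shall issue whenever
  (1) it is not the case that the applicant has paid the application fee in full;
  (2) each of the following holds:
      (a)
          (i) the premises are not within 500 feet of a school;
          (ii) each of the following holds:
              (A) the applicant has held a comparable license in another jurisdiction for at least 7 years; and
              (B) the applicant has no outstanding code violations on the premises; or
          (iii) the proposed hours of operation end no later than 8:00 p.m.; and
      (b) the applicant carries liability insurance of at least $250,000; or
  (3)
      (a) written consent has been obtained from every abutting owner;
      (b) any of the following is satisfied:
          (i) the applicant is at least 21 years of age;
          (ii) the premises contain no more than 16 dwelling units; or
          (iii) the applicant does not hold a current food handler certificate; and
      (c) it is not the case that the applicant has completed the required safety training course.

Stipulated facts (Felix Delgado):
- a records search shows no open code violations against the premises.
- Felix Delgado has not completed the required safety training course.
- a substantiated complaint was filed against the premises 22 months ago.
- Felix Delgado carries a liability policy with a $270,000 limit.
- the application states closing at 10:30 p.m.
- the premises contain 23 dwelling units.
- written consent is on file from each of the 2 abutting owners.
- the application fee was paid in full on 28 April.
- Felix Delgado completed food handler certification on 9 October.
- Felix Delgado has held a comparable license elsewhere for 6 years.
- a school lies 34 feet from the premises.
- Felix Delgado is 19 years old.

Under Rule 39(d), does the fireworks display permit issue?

(1) not (fee paid) — not satisfied.
(i) ≥500 ft from school — not satisfied.
(A) prior license ≥ 7 yr — fails.
(B) no code violations — satisfied.
(ii) = F AND T = false.
(iii) closes by 8 p.m. — not met.
(a) = F OR F OR F = false.
(b) insurance ≥ $250,000 — met.
(2): F AND T → false.
(a) all abutters consent — satisfied.
(i) age ≥ 21 — not satisfied.
(ii) ≤ 16 units — not satisfied.
(iii) not (food handler cert.) — fails.
So (b) is not satisfied (F OR F OR F).
(c) not (safety training) — met.
(3) = T AND F AND T = false.
So Overall is not satisfied (F OR F OR F).

No — denied.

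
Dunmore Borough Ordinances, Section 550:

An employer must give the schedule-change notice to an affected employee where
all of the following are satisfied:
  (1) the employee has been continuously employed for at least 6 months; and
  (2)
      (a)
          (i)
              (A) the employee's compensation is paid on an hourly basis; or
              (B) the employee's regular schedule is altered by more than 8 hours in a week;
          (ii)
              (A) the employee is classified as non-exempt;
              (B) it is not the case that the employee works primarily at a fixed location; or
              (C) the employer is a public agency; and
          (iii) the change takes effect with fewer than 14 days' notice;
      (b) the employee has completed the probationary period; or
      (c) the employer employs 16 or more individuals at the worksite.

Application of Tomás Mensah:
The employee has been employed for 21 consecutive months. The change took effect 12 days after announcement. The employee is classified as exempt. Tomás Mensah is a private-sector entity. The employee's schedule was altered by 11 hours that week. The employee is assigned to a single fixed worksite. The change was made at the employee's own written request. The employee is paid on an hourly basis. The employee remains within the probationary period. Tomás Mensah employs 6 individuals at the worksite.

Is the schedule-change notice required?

(1) tenure ≥ 6 mo. — satisfied.
(A) hourly-paid — satisfied.
(B) schedule shift > 8h — holds.
So (i) is satisfied (T OR T).
(A) non-exempt — not met.
(B) not (fixed location) — not satisfied.
(C) public agency — fails.
(ii): F OR F OR F → false.
(iii) < 14 days' notice — satisfied.
(a): T AND F AND T → false.
(b) past probation — fails.
(c) ≥ 16 at site — fails.
So (2) is not satisfied (F OR F OR F).
Overall: T AND F → false.

No — not required.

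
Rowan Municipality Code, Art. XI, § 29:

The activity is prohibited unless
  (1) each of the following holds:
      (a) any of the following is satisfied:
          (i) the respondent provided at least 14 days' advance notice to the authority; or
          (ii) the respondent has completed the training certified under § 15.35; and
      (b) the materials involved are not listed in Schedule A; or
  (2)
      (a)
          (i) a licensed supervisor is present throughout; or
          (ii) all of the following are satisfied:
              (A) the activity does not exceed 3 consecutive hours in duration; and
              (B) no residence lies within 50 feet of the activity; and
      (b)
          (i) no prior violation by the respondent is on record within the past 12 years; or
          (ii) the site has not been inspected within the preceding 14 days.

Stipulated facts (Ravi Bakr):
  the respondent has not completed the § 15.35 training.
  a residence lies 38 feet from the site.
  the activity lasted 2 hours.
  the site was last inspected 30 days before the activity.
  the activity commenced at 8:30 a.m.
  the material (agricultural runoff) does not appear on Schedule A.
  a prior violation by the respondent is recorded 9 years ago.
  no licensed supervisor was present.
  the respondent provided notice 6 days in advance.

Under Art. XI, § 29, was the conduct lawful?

(i) ≥14 days' notice — fails.
(ii) training certified — not met.
(a): F OR F → false.
(b) not (Schedule A material) — met.
So (1) is not satisfied (F AND T).
(i) supervisor present — not met.
(A) ≤ 3 hrs duration — holds.
(B) no residence in 50 ft — not satisfied.
(ii): T AND F → false.
(a): F OR F → false.
(i) no prior violation — not met.
(ii) not (site inspected) — holds.
(b): F OR T → true.
So (2) is not satisfied (F AND T).
Overall = F OR F = false.

No — unlawful.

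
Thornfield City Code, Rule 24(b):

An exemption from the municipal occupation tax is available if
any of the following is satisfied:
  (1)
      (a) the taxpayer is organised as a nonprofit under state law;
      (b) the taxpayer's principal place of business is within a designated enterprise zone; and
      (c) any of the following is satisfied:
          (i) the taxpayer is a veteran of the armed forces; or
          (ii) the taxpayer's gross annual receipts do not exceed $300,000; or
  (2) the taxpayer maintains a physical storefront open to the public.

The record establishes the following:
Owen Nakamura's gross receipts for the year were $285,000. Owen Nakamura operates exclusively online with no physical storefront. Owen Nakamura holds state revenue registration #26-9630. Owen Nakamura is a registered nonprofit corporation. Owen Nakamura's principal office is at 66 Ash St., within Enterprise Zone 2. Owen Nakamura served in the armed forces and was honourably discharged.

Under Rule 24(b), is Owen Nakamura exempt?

Yes — exempt.

(a) nonprofit — holds.
(b) in enterprise zone — holds.
(i) veteran — holds.
(ii) receipts ≤ $300,000 — met.
(c) = T OR T = true.
So (1) is satisfied (T AND T AND T).
(2) has storefront — not satisfied.
Overall = T OR F = true.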